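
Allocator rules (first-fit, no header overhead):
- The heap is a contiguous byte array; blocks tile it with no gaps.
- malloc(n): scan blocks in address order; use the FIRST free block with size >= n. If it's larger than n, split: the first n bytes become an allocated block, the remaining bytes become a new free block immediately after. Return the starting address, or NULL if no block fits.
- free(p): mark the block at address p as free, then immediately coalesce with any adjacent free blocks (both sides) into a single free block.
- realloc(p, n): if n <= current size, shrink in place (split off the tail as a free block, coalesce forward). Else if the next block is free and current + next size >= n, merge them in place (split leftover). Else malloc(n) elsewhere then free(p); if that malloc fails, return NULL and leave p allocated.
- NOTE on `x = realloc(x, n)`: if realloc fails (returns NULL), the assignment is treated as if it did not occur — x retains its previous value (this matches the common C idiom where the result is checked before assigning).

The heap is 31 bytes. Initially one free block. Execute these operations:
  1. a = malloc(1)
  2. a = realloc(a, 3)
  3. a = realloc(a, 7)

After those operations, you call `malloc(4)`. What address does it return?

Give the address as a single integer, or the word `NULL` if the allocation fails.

Answer: 7

Derivation:
Op 1: a = malloc(1) -> a = 0; heap: [0-0 ALLOC][1-30 FREE]
Op 2: a = realloc(a, 3) -> a = 0; heap: [0-2 ALLOC][3-30 FREE]
Op 3: a = realloc(a, 7) -> a = 0; heap: [0-6 ALLOC][7-30 FREE]
malloc(4): first-fit scan over [0-6 ALLOC][7-30 FREE] -> 7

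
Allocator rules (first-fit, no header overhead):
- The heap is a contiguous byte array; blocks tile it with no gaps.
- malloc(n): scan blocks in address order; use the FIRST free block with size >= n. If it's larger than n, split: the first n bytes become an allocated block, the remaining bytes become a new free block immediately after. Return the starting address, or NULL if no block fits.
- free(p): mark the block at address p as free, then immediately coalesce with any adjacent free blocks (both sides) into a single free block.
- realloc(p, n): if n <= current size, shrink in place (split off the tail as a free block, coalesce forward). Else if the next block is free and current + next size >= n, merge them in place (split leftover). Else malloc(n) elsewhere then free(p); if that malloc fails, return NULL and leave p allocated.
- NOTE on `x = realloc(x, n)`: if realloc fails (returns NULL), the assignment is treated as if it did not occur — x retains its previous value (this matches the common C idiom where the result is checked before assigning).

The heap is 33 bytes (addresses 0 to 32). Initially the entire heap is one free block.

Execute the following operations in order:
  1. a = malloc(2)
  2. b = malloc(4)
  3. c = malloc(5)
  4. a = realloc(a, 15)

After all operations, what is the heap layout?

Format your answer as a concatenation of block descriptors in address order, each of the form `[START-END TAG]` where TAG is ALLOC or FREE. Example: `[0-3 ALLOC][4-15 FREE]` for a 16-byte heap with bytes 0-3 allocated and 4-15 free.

Op 1: a = malloc(2) -> a = 0; heap: [0-1 ALLOC][2-32 FREE]
Op 2: b = malloc(4) -> b = 2; heap: [0-1 ALLOC][2-5 ALLOC][6-32 FREE]
Op 3: c = malloc(5) -> c = 6; heap: [0-1 ALLOC][2-5 ALLOC][6-10 ALLOC][11-32 FREE]
Op 4: a = realloc(a, 15) -> a = 11; heap: [0-1 FREE][2-5 ALLOC][6-10 ALLOC][11-25 ALLOC][26-32 FREE]

Answer: [0-1 FREE][2-5 ALLOC][6-10 ALLOC][11-25 ALLOC][26-32 FREE]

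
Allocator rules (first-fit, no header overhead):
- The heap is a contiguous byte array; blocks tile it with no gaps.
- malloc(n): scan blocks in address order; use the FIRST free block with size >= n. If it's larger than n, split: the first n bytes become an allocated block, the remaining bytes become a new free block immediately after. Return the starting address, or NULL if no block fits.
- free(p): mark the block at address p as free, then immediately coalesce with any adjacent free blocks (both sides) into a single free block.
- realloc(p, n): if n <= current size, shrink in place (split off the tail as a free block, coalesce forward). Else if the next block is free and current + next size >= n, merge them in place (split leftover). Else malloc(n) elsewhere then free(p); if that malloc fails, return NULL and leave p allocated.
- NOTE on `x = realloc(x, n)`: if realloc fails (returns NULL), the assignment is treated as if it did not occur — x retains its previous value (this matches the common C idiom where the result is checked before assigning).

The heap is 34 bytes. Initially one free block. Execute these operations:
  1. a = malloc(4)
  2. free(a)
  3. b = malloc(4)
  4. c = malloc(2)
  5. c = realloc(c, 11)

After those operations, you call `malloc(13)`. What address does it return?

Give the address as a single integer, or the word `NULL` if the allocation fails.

Answer: 15

Derivation:
Op 1: a = malloc(4) -> a = 0; heap: [0-3 ALLOC][4-33 FREE]
Op 2: free(a) -> (freed a); heap: [0-33 FREE]
Op 3: b = malloc(4) -> b = 0; heap: [0-3 ALLOC][4-33 FREE]
Op 4: c = malloc(2) -> c = 4; heap: [0-3 ALLOC][4-5 ALLOC][6-33 FREE]
Op 5: c = realloc(c, 11) -> c = 4; heap: [0-3 ALLOC][4-14 ALLOC][15-33 FREE]
malloc(13): first-fit scan over [0-3 ALLOC][4-14 ALLOC][15-33 FREE] -> 15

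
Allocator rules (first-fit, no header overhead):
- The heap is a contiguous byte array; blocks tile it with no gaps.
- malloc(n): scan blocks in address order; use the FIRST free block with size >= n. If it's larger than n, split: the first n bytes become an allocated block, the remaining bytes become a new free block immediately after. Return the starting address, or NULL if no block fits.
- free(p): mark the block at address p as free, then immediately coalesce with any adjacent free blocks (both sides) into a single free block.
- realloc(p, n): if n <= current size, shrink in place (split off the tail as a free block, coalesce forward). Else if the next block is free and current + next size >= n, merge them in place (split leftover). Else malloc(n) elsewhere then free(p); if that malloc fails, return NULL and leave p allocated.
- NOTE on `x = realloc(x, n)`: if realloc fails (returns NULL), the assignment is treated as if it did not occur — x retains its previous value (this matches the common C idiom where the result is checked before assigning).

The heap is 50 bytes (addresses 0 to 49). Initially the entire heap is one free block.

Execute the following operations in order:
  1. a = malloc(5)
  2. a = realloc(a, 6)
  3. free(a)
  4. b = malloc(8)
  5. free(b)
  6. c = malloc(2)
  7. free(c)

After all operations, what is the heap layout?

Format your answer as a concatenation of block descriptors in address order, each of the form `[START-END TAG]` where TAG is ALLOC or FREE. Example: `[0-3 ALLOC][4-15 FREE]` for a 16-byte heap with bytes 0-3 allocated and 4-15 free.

Answer: [0-49 FREE]

Derivation:
Op 1: a = malloc(5) -> a = 0; heap: [0-4 ALLOC][5-49 FREE]
Op 2: a = realloc(a, 6) -> a = 0; heap: [0-5 ALLOC][6-49 FREE]
Op 3: free(a) -> (freed a); heap: [0-49 FREE]
Op 4: b = malloc(8) -> b = 0; heap: [0-7 ALLOC][8-49 FREE]
Op 5: free(b) -> (freed b); heap: [0-49 FREE]
Op 6: c = malloc(2) -> c = 0; heap: [0-1 ALLOC][2-49 FREE]
Op 7: free(c) -> (freed c); heap: [0-49 FREE]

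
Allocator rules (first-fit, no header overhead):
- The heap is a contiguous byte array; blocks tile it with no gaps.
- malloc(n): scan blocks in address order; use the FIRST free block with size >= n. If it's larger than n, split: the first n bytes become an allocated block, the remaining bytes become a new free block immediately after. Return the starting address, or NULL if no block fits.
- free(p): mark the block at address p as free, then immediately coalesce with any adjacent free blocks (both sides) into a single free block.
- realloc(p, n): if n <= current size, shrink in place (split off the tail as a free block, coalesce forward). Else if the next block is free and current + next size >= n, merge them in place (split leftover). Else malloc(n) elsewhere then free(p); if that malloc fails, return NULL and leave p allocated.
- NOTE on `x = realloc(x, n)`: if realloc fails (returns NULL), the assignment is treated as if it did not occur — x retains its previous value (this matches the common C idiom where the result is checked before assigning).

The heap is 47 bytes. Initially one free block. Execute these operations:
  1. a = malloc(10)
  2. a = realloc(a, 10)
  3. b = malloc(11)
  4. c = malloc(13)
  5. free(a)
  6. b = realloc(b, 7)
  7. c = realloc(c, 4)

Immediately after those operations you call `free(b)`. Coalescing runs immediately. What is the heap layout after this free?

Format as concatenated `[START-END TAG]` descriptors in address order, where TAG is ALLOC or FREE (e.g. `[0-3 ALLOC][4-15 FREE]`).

Answer: [0-20 FREE][21-24 ALLOC][25-46 FREE]

Derivation:
Op 1: a = malloc(10) -> a = 0; heap: [0-9 ALLOC][10-46 FREE]
Op 2: a = realloc(a, 10) -> a = 0; heap: [0-9 ALLOC][10-46 FREE]
Op 3: b = malloc(11) -> b = 10; heap: [0-9 ALLOC][10-20 ALLOC][21-46 FREE]
Op 4: c = malloc(13) -> c = 21; heap: [0-9 ALLOC][10-20 ALLOC][21-33 ALLOC][34-46 FREE]
Op 5: free(a) -> (freed a); heap: [0-9 FREE][10-20 ALLOC][21-33 ALLOC][34-46 FREE]
Op 6: b = realloc(b, 7) -> b = 10; heap: [0-9 FREE][10-16 ALLOC][17-20 FREE][21-33 ALLOC][34-46 FREE]
Op 7: c = realloc(c, 4) -> c = 21; heap: [0-9 FREE][10-16 ALLOC][17-20 FREE][21-24 ALLOC][25-46 FREE]
free(b): b = 10 -> block [10-16 ALLOC]; mark free, coalesce with adjacent free neighbors -> [0-20 FREE][21-24 ALLOC][25-46 FREE]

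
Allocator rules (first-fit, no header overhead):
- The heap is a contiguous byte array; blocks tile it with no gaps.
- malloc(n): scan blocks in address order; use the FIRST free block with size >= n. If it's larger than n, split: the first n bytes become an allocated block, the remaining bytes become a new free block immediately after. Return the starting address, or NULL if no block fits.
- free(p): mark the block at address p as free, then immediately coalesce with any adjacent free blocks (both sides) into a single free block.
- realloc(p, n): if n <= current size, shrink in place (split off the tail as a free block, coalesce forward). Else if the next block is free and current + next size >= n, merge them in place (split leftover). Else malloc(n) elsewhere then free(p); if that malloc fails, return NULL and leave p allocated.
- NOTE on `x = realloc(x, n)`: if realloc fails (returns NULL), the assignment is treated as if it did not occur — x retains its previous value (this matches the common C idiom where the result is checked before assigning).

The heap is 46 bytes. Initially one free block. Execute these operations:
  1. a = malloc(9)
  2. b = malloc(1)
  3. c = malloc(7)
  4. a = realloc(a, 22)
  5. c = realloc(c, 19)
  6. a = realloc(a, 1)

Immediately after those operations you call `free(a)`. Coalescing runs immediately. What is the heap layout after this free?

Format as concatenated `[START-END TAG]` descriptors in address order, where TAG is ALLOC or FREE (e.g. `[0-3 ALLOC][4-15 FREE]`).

Op 1: a = malloc(9) -> a = 0; heap: [0-8 ALLOC][9-45 FREE]
Op 2: b = malloc(1) -> b = 9; heap: [0-8 ALLOC][9-9 ALLOC][10-45 FREE]
Op 3: c = malloc(7) -> c = 10; heap: [0-8 ALLOC][9-9 ALLOC][10-16 ALLOC][17-45 FREE]
Op 4: a = realloc(a, 22) -> a = 17; heap: [0-8 FREE][9-9 ALLOC][10-16 ALLOC][17-38 ALLOC][39-45 FREE]
Op 5: c = realloc(c, 19) -> NULL (c unchanged); heap: [0-8 FREE][9-9 ALLOC][10-16 ALLOC][17-38 ALLOC][39-45 FREE]
Op 6: a = realloc(a, 1) -> a = 17; heap: [0-8 FREE][9-9 ALLOC][10-16 ALLOC][17-17 ALLOC][18-45 FREE]
free(a): a = 17 -> block [17-17 ALLOC]; mark free, coalesce with adjacent free neighbors -> [0-8 FREE][9-9 ALLOC][10-16 ALLOC][17-45 FREE]

Answer: [0-8 FREE][9-9 ALLOC][10-16 ALLOC][17-45 FREE]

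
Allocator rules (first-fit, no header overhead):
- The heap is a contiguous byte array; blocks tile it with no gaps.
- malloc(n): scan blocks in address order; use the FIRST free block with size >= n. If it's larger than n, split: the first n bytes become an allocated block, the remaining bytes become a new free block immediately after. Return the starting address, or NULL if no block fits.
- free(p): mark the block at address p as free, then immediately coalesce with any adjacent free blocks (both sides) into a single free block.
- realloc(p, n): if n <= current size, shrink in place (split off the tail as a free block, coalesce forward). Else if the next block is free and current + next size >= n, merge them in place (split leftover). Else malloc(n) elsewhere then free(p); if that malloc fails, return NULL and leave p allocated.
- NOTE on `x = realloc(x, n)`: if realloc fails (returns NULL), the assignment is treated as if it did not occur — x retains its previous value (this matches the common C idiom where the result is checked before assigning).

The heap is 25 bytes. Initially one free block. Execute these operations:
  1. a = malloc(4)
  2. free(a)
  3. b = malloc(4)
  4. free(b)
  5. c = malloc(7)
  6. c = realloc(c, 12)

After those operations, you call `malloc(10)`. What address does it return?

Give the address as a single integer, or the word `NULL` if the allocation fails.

Answer: 12

Derivation:
Op 1: a = malloc(4) -> a = 0; heap: [0-3 ALLOC][4-24 FREE]
Op 2: free(a) -> (freed a); heap: [0-24 FREE]
Op 3: b = malloc(4) -> b = 0; heap: [0-3 ALLOC][4-24 FREE]
Op 4: free(b) -> (freed b); heap: [0-24 FREE]
Op 5: c = malloc(7) -> c = 0; heap: [0-6 ALLOC][7-24 FREE]
Op 6: c = realloc(c, 12) -> c = 0; heap: [0-11 ALLOC][12-24 FREE]
malloc(10): first-fit scan over [0-11 ALLOC][12-24 FREE] -> 12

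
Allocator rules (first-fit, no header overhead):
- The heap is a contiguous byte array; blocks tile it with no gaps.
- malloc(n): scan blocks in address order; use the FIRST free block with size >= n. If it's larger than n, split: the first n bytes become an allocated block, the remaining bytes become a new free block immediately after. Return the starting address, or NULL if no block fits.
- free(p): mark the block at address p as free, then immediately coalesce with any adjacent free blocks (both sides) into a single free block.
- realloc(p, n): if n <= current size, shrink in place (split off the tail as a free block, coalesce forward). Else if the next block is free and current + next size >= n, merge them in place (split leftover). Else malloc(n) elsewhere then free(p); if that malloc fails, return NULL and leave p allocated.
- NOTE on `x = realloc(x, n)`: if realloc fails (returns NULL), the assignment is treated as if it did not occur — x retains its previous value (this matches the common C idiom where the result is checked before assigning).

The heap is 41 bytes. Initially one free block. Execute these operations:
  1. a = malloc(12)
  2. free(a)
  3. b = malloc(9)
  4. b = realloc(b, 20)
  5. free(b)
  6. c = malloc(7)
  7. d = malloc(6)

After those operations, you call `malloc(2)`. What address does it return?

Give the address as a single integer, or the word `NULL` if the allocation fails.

Answer: 13

Derivation:
Op 1: a = malloc(12) -> a = 0; heap: [0-11 ALLOC][12-40 FREE]
Op 2: free(a) -> (freed a); heap: [0-40 FREE]
Op 3: b = malloc(9) -> b = 0; heap: [0-8 ALLOC][9-40 FREE]
Op 4: b = realloc(b, 20) -> b = 0; heap: [0-19 ALLOC][20-40 FREE]
Op 5: free(b) -> (freed b); heap: [0-40 FREE]
Op 6: c = malloc(7) -> c = 0; heap: [0-6 ALLOC][7-40 FREE]
Op 7: d = malloc(6) -> d = 7; heap: [0-6 ALLOC][7-12 ALLOC][13-40 FREE]
malloc(2): first-fit scan over [0-6 ALLOC][7-12 ALLOC][13-40 FREE] -> 13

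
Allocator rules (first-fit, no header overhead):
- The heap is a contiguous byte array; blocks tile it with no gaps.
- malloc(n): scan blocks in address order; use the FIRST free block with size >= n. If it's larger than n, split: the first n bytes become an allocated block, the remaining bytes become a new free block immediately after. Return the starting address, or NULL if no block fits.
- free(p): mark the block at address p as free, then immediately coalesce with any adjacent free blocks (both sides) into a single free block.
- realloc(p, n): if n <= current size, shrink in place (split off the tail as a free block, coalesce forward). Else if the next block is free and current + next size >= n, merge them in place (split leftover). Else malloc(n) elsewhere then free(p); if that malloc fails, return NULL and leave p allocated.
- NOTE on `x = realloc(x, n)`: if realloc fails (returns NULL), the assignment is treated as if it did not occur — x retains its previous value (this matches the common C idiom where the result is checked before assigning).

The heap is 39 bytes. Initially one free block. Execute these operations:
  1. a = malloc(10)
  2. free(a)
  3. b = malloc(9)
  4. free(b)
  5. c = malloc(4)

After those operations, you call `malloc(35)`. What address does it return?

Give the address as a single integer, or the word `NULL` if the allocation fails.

Op 1: a = malloc(10) -> a = 0; heap: [0-9 ALLOC][10-38 FREE]
Op 2: free(a) -> (freed a); heap: [0-38 FREE]
Op 3: b = malloc(9) -> b = 0; heap: [0-8 ALLOC][9-38 FREE]
Op 4: free(b) -> (freed b); heap: [0-38 FREE]
Op 5: c = malloc(4) -> c = 0; heap: [0-3 ALLOC][4-38 FREE]
malloc(35): first-fit scan over [0-3 ALLOC][4-38 FREE] -> 4

Answer: 4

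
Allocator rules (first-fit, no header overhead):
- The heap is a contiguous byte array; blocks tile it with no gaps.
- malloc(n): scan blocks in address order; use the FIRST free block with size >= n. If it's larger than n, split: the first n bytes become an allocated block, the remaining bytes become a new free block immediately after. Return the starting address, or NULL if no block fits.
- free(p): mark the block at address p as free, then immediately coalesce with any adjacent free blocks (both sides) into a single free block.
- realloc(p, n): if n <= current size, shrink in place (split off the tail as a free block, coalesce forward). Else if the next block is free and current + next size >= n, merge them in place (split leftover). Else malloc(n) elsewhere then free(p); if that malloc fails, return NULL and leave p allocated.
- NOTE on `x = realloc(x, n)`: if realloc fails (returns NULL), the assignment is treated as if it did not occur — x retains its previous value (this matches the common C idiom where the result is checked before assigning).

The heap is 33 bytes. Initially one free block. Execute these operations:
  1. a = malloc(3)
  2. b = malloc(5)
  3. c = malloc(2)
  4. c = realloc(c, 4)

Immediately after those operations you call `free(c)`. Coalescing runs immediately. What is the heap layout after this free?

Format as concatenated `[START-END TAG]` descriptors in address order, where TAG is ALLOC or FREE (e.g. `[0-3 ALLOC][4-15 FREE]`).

Op 1: a = malloc(3) -> a = 0; heap: [0-2 ALLOC][3-32 FREE]
Op 2: b = malloc(5) -> b = 3; heap: [0-2 ALLOC][3-7 ALLOC][8-32 FREE]
Op 3: c = malloc(2) -> c = 8; heap: [0-2 ALLOC][3-7 ALLOC][8-9 ALLOC][10-32 FREE]
Op 4: c = realloc(c, 4) -> c = 8; heap: [0-2 ALLOC][3-7 ALLOC][8-11 ALLOC][12-32 FREE]
free(c): c = 8 -> block [8-11 ALLOC]; mark free, coalesce with adjacent free neighbors -> [0-2 ALLOC][3-7 ALLOC][8-32 FREE]

Answer: [0-2 ALLOC][3-7 ALLOC][8-32 FREE]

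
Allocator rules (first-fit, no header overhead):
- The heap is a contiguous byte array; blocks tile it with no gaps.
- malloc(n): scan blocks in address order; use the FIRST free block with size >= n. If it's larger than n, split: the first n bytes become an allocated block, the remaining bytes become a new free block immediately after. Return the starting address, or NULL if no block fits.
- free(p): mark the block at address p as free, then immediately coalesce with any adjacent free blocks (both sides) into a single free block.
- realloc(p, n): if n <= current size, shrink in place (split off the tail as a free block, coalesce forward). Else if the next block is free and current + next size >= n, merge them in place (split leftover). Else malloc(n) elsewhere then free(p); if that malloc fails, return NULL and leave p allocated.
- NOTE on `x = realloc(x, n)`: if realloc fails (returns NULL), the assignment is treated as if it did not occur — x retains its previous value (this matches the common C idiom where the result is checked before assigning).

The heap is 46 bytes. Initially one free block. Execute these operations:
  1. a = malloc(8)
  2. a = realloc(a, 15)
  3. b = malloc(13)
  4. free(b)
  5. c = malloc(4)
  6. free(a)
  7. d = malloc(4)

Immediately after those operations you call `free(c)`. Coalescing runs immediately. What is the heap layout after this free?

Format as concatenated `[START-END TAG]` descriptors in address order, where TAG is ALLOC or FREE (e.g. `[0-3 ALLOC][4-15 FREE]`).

Op 1: a = malloc(8) -> a = 0; heap: [0-7 ALLOC][8-45 FREE]
Op 2: a = realloc(a, 15) -> a = 0; heap: [0-14 ALLOC][15-45 FREE]
Op 3: b = malloc(13) -> b = 15; heap: [0-14 ALLOC][15-27 ALLOC][28-45 FREE]
Op 4: free(b) -> (freed b); heap: [0-14 ALLOC][15-45 FREE]
Op 5: c = malloc(4) -> c = 15; heap: [0-14 ALLOC][15-18 ALLOC][19-45 FREE]
Op 6: free(a) -> (freed a); heap: [0-14 FREE][15-18 ALLOC][19-45 FREE]
Op 7: d = malloc(4) -> d = 0; heap: [0-3 ALLOC][4-14 FREE][15-18 ALLOC][19-45 FREE]
free(c): c = 15 -> block [15-18 ALLOC]; mark free, coalesce with adjacent free neighbors -> [0-3 ALLOC][4-45 FREE]

Answer: [0-3 ALLOC][4-45 FREE]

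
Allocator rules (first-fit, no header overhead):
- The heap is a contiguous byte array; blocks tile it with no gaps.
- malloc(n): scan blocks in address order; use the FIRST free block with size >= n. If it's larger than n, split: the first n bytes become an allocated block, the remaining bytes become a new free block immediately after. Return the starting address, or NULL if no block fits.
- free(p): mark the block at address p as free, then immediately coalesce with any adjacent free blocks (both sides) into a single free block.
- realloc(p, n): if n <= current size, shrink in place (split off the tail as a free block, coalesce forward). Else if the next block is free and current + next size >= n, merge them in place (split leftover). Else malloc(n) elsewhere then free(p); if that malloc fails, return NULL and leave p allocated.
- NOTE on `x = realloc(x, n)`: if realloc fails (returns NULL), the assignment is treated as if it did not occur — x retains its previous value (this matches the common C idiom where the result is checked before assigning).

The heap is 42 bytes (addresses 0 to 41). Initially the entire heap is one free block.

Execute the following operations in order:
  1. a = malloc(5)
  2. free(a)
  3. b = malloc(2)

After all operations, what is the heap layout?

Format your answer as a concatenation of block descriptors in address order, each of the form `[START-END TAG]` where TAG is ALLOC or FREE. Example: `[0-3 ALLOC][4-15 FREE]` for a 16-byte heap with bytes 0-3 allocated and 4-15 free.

Answer: [0-1 ALLOC][2-41 FREE]

Derivation:
Op 1: a = malloc(5) -> a = 0; heap: [0-4 ALLOC][5-41 FREE]
Op 2: free(a) -> (freed a); heap: [0-41 FREE]
Op 3: b = malloc(2) -> b = 0; heap: [0-1 ALLOC][2-41 FREE]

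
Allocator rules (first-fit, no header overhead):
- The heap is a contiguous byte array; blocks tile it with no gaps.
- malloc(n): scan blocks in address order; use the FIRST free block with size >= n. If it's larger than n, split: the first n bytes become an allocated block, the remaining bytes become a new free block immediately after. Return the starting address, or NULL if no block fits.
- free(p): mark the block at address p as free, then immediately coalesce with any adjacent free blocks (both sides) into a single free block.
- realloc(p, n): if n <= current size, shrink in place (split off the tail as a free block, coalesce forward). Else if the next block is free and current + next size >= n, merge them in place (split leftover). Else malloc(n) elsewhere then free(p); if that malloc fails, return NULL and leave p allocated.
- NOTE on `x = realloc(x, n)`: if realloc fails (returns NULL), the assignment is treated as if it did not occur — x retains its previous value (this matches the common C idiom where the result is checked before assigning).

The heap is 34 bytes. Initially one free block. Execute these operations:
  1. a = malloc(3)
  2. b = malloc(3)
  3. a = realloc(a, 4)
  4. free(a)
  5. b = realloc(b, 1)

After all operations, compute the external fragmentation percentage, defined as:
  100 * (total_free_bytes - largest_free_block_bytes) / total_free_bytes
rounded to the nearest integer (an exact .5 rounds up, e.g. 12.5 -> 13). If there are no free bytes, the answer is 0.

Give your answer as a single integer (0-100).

Op 1: a = malloc(3) -> a = 0; heap: [0-2 ALLOC][3-33 FREE]
Op 2: b = malloc(3) -> b = 3; heap: [0-2 ALLOC][3-5 ALLOC][6-33 FREE]
Op 3: a = realloc(a, 4) -> a = 6; heap: [0-2 FREE][3-5 ALLOC][6-9 ALLOC][10-33 FREE]
Op 4: free(a) -> (freed a); heap: [0-2 FREE][3-5 ALLOC][6-33 FREE]
Op 5: b = realloc(b, 1) -> b = 3; heap: [0-2 FREE][3-3 ALLOC][4-33 FREE]
Free blocks: [3 30] total_free=33 largest=30 -> 100*(33-30)/33 = 300/33 ≈ 9.091 -> rounds to 9

Answer: 9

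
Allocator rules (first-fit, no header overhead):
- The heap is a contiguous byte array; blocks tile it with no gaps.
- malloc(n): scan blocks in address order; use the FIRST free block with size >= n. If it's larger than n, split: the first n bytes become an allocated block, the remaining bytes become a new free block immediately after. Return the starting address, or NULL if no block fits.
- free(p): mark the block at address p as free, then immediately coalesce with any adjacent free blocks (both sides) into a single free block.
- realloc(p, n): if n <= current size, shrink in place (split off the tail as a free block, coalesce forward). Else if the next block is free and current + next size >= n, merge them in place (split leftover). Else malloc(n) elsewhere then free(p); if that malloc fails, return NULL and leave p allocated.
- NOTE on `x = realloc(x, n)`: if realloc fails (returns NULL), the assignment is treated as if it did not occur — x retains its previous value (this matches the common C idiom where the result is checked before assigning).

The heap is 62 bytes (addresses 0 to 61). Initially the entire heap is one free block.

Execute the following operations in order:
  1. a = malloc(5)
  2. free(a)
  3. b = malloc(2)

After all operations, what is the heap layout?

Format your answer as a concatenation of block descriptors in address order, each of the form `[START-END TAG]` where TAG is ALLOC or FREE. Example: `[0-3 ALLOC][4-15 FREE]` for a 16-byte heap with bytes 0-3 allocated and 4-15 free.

Op 1: a = malloc(5) -> a = 0; heap: [0-4 ALLOC][5-61 FREE]
Op 2: free(a) -> (freed a); heap: [0-61 FREE]
Op 3: b = malloc(2) -> b = 0; heap: [0-1 ALLOC][2-61 FREE]

Answer: [0-1 ALLOC][2-61 FREE]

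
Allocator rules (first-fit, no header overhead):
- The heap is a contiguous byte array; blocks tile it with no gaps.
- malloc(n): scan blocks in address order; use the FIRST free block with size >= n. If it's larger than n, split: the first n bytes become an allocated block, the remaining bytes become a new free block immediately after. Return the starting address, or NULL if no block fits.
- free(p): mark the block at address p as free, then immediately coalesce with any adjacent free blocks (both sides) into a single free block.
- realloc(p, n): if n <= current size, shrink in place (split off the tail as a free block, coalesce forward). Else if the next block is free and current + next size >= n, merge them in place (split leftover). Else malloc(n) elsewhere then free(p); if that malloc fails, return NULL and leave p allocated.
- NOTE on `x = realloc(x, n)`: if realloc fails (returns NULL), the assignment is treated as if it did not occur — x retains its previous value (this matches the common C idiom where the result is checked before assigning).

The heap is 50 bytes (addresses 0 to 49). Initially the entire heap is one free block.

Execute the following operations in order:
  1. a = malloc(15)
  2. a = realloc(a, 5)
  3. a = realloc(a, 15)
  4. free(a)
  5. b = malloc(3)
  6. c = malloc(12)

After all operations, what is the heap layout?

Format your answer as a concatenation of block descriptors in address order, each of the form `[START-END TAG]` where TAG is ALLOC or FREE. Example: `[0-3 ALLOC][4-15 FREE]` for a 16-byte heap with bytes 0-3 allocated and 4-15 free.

Op 1: a = malloc(15) -> a = 0; heap: [0-14 ALLOC][15-49 FREE]
Op 2: a = realloc(a, 5) -> a = 0; heap: [0-4 ALLOC][5-49 FREE]
Op 3: a = realloc(a, 15) -> a = 0; heap: [0-14 ALLOC][15-49 FREE]
Op 4: free(a) -> (freed a); heap: [0-49 FREE]
Op 5: b = malloc(3) -> b = 0; heap: [0-2 ALLOC][3-49 FREE]
Op 6: c = malloc(12) -> c = 3; heap: [0-2 ALLOC][3-14 ALLOC][15-49 FREE]

Answer: [0-2 ALLOC][3-14 ALLOC][15-49 FREE]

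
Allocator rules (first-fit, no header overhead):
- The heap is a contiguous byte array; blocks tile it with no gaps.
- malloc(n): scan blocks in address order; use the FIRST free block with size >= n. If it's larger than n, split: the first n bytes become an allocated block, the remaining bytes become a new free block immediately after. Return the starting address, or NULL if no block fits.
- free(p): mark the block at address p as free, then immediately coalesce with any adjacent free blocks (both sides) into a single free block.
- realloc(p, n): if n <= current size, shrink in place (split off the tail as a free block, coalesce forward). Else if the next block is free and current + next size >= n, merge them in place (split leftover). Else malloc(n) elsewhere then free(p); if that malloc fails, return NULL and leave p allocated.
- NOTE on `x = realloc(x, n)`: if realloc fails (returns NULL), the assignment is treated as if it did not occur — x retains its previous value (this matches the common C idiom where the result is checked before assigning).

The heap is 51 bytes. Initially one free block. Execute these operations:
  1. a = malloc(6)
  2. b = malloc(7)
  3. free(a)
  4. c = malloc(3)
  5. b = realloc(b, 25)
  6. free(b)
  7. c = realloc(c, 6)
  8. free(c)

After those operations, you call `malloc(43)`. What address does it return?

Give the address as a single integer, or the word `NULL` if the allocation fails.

Answer: 0

Derivation:
Op 1: a = malloc(6) -> a = 0; heap: [0-5 ALLOC][6-50 FREE]
Op 2: b = malloc(7) -> b = 6; heap: [0-5 ALLOC][6-12 ALLOC][13-50 FREE]
Op 3: free(a) -> (freed a); heap: [0-5 FREE][6-12 ALLOC][13-50 FREE]
Op 4: c = malloc(3) -> c = 0; heap: [0-2 ALLOC][3-5 FREE][6-12 ALLOC][13-50 FREE]
Op 5: b = realloc(b, 25) -> b = 6; heap: [0-2 ALLOC][3-5 FREE][6-30 ALLOC][31-50 FREE]
Op 6: free(b) -> (freed b); heap: [0-2 ALLOC][3-50 FREE]
Op 7: c = realloc(c, 6) -> c = 0; heap: [0-5 ALLOC][6-50 FREE]
Op 8: free(c) -> (freed c); heap: [0-50 FREE]
malloc(43): first-fit scan over [0-50 FREE] -> 0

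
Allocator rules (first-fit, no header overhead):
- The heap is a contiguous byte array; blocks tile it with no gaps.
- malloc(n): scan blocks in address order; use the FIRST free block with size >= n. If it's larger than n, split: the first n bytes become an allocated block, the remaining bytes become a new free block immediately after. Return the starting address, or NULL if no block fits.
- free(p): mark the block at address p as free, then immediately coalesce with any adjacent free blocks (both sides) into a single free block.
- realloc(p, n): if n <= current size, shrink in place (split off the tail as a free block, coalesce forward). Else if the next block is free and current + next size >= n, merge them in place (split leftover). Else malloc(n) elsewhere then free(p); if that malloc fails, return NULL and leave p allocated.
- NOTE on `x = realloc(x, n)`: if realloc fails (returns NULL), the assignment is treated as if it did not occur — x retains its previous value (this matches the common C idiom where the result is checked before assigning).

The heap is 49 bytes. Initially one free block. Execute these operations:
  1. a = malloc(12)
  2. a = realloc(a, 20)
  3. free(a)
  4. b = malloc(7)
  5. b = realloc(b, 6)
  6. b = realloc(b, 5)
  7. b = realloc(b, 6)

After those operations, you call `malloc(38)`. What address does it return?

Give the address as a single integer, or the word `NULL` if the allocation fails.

Op 1: a = malloc(12) -> a = 0; heap: [0-11 ALLOC][12-48 FREE]
Op 2: a = realloc(a, 20) -> a = 0; heap: [0-19 ALLOC][20-48 FREE]
Op 3: free(a) -> (freed a); heap: [0-48 FREE]
Op 4: b = malloc(7) -> b = 0; heap: [0-6 ALLOC][7-48 FREE]
Op 5: b = realloc(b, 6) -> b = 0; heap: [0-5 ALLOC][6-48 FREE]
Op 6: b = realloc(b, 5) -> b = 0; heap: [0-4 ALLOC][5-48 FREE]
Op 7: b = realloc(b, 6) -> b = 0; heap: [0-5 ALLOC][6-48 FREE]
malloc(38): first-fit scan over [0-5 ALLOC][6-48 FREE] -> 6

Answer: 6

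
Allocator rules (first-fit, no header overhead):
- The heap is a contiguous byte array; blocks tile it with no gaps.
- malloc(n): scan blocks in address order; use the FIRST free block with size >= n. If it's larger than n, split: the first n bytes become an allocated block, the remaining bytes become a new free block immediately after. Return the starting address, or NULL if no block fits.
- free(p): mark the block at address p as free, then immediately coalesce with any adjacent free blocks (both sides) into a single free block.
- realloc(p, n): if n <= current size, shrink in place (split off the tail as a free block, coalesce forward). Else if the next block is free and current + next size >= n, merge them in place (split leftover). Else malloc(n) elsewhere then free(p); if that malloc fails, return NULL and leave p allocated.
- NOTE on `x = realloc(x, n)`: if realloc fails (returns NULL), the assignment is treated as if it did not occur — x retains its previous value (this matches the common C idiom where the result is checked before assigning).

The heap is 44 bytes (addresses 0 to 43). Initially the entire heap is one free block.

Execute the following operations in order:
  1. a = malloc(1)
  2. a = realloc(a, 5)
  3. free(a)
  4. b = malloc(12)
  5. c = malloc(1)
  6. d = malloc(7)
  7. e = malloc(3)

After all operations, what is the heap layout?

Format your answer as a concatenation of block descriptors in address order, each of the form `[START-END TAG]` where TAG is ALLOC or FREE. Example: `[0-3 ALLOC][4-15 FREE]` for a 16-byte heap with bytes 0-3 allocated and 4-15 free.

Answer: [0-11 ALLOC][12-12 ALLOC][13-19 ALLOC][20-22 ALLOC][23-43 FREE]

Derivation:
Op 1: a = malloc(1) -> a = 0; heap: [0-0 ALLOC][1-43 FREE]
Op 2: a = realloc(a, 5) -> a = 0; heap: [0-4 ALLOC][5-43 FREE]
Op 3: free(a) -> (freed a); heap: [0-43 FREE]
Op 4: b = malloc(12) -> b = 0; heap: [0-11 ALLOC][12-43 FREE]
Op 5: c = malloc(1) -> c = 12; heap: [0-11 ALLOC][12-12 ALLOC][13-43 FREE]
Op 6: d = malloc(7) -> d = 13; heap: [0-11 ALLOC][12-12 ALLOC][13-19 ALLOC][20-43 FREE]
Op 7: e = malloc(3) -> e = 20; heap: [0-11 ALLOC][12-12 ALLOC][13-19 ALLOC][20-22 ALLOC][23-43 FREE]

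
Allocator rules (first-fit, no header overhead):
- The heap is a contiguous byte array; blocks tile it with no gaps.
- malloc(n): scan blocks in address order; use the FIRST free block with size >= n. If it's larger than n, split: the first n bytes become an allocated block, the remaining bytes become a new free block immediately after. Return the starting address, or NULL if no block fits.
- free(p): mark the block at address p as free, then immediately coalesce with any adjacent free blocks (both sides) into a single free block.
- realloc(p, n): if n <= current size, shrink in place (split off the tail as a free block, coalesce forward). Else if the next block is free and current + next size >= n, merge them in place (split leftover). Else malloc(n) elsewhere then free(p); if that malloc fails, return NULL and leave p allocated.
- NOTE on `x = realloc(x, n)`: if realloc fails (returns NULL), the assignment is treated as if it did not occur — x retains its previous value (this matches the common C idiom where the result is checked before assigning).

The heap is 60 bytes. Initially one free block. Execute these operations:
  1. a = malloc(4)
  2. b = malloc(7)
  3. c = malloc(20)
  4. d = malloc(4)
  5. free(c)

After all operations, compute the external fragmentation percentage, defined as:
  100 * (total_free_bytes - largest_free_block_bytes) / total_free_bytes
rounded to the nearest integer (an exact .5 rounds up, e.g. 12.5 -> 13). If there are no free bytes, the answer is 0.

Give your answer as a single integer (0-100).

Op 1: a = malloc(4) -> a = 0; heap: [0-3 ALLOC][4-59 FREE]
Op 2: b = malloc(7) -> b = 4; heap: [0-3 ALLOC][4-10 ALLOC][11-59 FREE]
Op 3: c = malloc(20) -> c = 11; heap: [0-3 ALLOC][4-10 ALLOC][11-30 ALLOC][31-59 FREE]
Op 4: d = malloc(4) -> d = 31; heap: [0-3 ALLOC][4-10 ALLOC][11-30 ALLOC][31-34 ALLOC][35-59 FREE]
Op 5: free(c) -> (freed c); heap: [0-3 ALLOC][4-10 ALLOC][11-30 FREE][31-34 ALLOC][35-59 FREE]
Free blocks: [20 25] total_free=45 largest=25 -> 100*(45-25)/45 = 2000/45 ≈ 44.444 -> rounds to 44

Answer: 44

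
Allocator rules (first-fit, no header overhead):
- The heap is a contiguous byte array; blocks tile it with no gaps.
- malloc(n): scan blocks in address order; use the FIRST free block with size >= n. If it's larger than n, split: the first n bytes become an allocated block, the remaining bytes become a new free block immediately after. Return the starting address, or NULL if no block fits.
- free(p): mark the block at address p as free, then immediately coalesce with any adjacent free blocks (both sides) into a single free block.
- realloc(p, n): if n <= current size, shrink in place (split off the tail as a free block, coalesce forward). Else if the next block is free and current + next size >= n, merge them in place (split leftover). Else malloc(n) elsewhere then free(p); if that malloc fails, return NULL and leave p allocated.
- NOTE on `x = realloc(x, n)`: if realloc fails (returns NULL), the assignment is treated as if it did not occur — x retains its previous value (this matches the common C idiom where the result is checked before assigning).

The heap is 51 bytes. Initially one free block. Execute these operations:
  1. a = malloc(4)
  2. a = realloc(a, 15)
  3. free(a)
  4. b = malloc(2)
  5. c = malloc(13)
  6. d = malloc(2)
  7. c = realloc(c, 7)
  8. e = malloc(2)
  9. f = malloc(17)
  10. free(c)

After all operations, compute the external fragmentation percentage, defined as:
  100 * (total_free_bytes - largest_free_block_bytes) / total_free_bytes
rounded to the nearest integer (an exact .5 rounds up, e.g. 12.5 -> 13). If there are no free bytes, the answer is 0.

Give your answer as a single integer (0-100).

Op 1: a = malloc(4) -> a = 0; heap: [0-3 ALLOC][4-50 FREE]
Op 2: a = realloc(a, 15) -> a = 0; heap: [0-14 ALLOC][15-50 FREE]
Op 3: free(a) -> (freed a); heap: [0-50 FREE]
Op 4: b = malloc(2) -> b = 0; heap: [0-1 ALLOC][2-50 FREE]
Op 5: c = malloc(13) -> c = 2; heap: [0-1 ALLOC][2-14 ALLOC][15-50 FREE]
Op 6: d = malloc(2) -> d = 15; heap: [0-1 ALLOC][2-14 ALLOC][15-16 ALLOC][17-50 FREE]
Op 7: c = realloc(c, 7) -> c = 2; heap: [0-1 ALLOC][2-8 ALLOC][9-14 FREE][15-16 ALLOC][17-50 FREE]
Op 8: e = malloc(2) -> e = 9; heap: [0-1 ALLOC][2-8 ALLOC][9-10 ALLOC][11-14 FREE][15-16 ALLOC][17-50 FREE]
Op 9: f = malloc(17) -> f = 17; heap: [0-1 ALLOC][2-8 ALLOC][9-10 ALLOC][11-14 FREE][15-16 ALLOC][17-33 ALLOC][34-50 FREE]
Op 10: free(c) -> (freed c); heap: [0-1 ALLOC][2-8 FREE][9-10 ALLOC][11-14 FREE][15-16 ALLOC][17-33 ALLOC][34-50 FREE]
Free blocks: [7 4 17] total_free=28 largest=17 -> 100*(28-17)/28 = 1100/28 ≈ 39.286 -> rounds to 39

Answer: 39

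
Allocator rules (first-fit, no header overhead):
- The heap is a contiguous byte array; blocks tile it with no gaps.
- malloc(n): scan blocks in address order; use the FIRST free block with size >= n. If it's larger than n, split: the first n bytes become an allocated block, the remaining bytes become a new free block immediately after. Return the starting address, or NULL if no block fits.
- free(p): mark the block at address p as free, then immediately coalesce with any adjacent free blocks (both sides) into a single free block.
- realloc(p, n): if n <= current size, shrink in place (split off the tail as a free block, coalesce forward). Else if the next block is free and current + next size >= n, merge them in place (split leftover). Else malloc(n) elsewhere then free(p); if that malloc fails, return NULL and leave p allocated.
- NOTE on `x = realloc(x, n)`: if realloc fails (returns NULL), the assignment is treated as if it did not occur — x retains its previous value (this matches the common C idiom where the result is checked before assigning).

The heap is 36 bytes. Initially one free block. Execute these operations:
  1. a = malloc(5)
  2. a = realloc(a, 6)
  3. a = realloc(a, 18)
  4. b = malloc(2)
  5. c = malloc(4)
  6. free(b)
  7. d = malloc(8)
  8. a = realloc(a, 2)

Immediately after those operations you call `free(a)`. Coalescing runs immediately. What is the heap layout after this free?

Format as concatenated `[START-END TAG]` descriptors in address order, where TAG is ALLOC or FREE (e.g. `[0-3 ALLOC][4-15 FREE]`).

Op 1: a = malloc(5) -> a = 0; heap: [0-4 ALLOC][5-35 FREE]
Op 2: a = realloc(a, 6) -> a = 0; heap: [0-5 ALLOC][6-35 FREE]
Op 3: a = realloc(a, 18) -> a = 0; heap: [0-17 ALLOC][18-35 FREE]
Op 4: b = malloc(2) -> b = 18; heap: [0-17 ALLOC][18-19 ALLOC][20-35 FREE]
Op 5: c = malloc(4) -> c = 20; heap: [0-17 ALLOC][18-19 ALLOC][20-23 ALLOC][24-35 FREE]
Op 6: free(b) -> (freed b); heap: [0-17 ALLOC][18-19 FREE][20-23 ALLOC][24-35 FREE]
Op 7: d = malloc(8) -> d = 24; heap: [0-17 ALLOC][18-19 FREE][20-23 ALLOC][24-31 ALLOC][32-35 FREE]
Op 8: a = realloc(a, 2) -> a = 0; heap: [0-1 ALLOC][2-19 FREE][20-23 ALLOC][24-31 ALLOC][32-35 FREE]
free(a): a = 0 -> block [0-1 ALLOC]; mark free, coalesce with adjacent free neighbors -> [0-19 FREE][20-23 ALLOC][24-31 ALLOC][32-35 FREE]

Answer: [0-19 FREE][20-23 ALLOC][24-31 ALLOC][32-35 FREE]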